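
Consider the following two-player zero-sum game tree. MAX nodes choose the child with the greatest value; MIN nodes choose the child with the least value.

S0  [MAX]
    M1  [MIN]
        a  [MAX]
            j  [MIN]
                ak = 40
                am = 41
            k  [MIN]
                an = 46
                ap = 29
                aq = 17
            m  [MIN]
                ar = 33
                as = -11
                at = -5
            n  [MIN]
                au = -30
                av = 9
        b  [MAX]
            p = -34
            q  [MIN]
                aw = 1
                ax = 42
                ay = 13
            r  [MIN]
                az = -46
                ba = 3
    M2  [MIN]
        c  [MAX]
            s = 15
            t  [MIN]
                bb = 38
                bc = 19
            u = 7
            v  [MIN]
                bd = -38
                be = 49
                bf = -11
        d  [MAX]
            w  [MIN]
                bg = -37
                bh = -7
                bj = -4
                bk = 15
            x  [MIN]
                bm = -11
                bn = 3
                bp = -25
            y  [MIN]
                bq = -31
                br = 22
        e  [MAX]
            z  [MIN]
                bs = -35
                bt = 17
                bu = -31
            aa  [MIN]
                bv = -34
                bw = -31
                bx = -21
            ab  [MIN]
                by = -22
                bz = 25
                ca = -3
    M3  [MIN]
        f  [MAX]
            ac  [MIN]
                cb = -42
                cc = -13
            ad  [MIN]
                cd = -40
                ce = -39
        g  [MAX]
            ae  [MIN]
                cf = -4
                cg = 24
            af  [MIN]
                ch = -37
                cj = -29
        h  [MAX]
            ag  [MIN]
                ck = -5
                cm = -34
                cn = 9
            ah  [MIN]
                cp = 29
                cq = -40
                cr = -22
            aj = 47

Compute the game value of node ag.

ag (MIN): min(-5, -34, 9) = -34

-34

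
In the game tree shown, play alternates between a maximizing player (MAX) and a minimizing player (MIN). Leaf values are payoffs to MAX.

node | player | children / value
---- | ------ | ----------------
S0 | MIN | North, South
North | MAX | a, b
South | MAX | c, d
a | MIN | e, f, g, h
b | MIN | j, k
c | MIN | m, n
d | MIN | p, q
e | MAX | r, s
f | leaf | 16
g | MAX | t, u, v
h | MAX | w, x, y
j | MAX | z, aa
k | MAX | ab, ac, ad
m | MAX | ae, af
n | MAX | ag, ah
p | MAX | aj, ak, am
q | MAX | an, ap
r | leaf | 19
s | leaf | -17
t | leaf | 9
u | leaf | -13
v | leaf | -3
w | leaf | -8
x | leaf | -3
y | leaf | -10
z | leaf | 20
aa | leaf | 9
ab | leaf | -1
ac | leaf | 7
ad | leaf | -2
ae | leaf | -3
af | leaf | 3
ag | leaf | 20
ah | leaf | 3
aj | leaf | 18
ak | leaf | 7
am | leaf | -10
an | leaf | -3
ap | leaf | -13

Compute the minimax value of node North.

7

e (MAX): max(19, -17) = 19
g (MAX): max(9, -13, -3) = 9
h (MAX): max(-8, -3, -10) = -3
a (MIN): min(19, 16, 9, -3) = -3
j (MAX): max(20, 9) = 20
k (MAX): max(-1, 7, -2) = 7
b (MIN): min(20, 7) = 7
North (MAX): max(-3, 7) = 7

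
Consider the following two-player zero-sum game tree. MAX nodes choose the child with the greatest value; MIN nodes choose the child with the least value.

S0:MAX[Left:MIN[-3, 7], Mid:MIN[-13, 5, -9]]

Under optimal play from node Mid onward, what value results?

-13

Mid (MIN): min(-13, 5, -9) = -13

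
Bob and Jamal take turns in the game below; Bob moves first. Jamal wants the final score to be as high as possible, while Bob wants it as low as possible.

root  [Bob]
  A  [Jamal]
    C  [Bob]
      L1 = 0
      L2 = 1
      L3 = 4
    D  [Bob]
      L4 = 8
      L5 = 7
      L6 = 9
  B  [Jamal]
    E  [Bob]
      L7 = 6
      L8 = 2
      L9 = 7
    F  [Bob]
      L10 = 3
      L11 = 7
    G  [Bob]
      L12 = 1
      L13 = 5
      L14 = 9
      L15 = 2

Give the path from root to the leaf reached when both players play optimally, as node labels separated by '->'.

root -> B -> F -> L10

C (Bob): min(0, 1, 4) = 0
D (Bob): min(8, 7, 9) = 7
A (Jamal): max(0, 7) = 7
E (Bob): min(6, 2, 7) = 2
F (Bob): min(3, 7) = 3
G (Bob): min(1, 5, 9, 2) = 1
B (Jamal): max(2, 3, 1) = 3
root (Bob): min(7, 3) = 3
At root, Bob picks B (lowest: 3).
At B, Jamal picks F (highest: 3).
At F, Bob picks L10 (lowest: 3).
Terminal value 3.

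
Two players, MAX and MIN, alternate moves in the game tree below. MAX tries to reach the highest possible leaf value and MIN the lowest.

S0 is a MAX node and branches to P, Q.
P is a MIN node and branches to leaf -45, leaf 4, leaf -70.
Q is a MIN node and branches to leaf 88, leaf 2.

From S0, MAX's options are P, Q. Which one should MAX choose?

P (MIN): min(-45, 4, -70) = -70
Q (MIN): min(88, 2) = 2
S0 (MAX): max(-70, 2) = 2
MAX at S0 wants the highest of {P=-70, Q=2}, so chooses Q.

Q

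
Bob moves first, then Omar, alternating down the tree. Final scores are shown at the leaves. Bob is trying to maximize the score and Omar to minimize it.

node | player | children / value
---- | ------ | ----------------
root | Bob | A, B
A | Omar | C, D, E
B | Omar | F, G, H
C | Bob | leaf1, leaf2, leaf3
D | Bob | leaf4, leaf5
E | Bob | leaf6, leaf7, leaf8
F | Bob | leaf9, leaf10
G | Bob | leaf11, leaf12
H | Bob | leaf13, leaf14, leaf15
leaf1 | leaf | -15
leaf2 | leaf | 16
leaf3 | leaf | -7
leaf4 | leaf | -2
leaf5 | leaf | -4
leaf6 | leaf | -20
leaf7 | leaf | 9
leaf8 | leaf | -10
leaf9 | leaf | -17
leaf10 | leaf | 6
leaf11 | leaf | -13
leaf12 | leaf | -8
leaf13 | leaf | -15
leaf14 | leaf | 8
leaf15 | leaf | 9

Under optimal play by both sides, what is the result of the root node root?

C (Bob): max(-15, 16, -7) = 16
D (Bob): max(-2, -4) = -2
E (Bob): max(-20, 9, -10) = 9
A (Omar): min(16, -2, 9) = -2
F (Bob): max(-17, 6) = 6
G (Bob): max(-13, -8) = -8
H (Bob): max(-15, 8, 9) = 9
B (Omar): min(6, -8, 9) = -8
root (Bob): max(-2, -8) = -2

-2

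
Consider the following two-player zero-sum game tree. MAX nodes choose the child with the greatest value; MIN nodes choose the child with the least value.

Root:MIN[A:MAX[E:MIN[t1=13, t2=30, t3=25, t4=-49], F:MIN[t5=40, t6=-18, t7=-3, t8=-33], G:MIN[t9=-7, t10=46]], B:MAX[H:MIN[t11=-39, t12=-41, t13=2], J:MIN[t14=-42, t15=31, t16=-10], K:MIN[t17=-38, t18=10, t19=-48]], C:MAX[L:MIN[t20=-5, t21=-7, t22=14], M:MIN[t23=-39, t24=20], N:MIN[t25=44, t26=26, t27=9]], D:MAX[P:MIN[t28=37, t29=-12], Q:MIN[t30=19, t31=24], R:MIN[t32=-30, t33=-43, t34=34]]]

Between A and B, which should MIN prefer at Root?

B

E (MIN): min(13, 30, 25, -49) = -49
F (MIN): min(40, -18, -3, -33) = -33
G (MIN): min(-7, 46) = -7
A (MAX): max(-49, -33, -7) = -7
H (MIN): min(-39, -41, 2) = -41
J (MIN): min(-42, 31, -10) = -42
K (MIN): min(-38, 10, -48) = -48
B (MAX): max(-41, -42, -48) = -41
MIN prefers the lower value; A=-7, B=-41. B is better since -41 < -7.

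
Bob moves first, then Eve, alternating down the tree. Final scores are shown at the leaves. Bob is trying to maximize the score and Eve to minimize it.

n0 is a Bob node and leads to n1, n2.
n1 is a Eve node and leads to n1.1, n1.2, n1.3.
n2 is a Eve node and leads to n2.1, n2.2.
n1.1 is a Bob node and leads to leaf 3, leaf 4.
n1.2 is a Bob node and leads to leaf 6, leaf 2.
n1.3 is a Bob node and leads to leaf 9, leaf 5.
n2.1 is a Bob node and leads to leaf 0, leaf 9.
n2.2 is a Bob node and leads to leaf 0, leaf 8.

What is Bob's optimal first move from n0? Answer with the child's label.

n2

n1.1 (Bob): max(3, 4) = 4
n1.2 (Bob): max(6, 2) = 6
n1.3 (Bob): max(9, 5) = 9
n1 (Eve): min(4, 6, 9) = 4
n2.1 (Bob): max(0, 9) = 9
n2.2 (Bob): max(0, 8) = 8
n2 (Eve): min(9, 8) = 8
n0 (Bob): max(4, 8) = 8
Bob at n0 wants the highest of {n1=4, n2=8}, so chooses n2.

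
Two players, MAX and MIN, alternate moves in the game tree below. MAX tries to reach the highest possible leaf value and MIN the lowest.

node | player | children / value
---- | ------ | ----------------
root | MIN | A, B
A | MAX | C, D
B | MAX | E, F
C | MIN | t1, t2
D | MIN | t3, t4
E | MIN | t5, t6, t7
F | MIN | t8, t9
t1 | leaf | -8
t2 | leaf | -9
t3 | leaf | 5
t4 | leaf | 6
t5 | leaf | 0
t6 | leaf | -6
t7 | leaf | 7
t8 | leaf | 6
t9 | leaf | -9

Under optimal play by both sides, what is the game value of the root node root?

C (MIN): min(-8, -9) = -9
D (MIN): min(5, 6) = 5
A (MAX): max(-9, 5) = 5
E (MIN): min(0, -6, 7) = -6
F (MIN): min(6, -9) = -9
B (MAX): max(-6, -9) = -6
root (MIN): min(5, -6) = -6

-6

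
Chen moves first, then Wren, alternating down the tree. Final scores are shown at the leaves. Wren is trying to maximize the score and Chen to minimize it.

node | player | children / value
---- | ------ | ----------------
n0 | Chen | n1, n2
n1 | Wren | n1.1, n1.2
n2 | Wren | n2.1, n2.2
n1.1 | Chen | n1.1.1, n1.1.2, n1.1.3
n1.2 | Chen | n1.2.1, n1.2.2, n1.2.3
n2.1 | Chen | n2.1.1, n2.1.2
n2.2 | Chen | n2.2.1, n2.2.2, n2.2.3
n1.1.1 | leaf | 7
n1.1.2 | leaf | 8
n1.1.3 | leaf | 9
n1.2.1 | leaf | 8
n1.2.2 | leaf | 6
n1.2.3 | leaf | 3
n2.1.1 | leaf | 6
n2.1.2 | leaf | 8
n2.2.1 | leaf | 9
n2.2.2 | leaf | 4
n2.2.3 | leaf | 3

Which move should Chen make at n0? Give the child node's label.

n1.1 (Chen): min(7, 8, 9) = 7
n1.2 (Chen): min(8, 6, 3) = 3
n1 (Wren): max(7, 3) = 7
n2.1 (Chen): min(6, 8) = 6
n2.2 (Chen): min(9, 4, 3) = 3
n2 (Wren): max(6, 3) = 6
n0 (Chen): min(7, 6) = 6
Chen at n0 wants the lowest of {n1=7, n2=6}, so chooses n2.

n2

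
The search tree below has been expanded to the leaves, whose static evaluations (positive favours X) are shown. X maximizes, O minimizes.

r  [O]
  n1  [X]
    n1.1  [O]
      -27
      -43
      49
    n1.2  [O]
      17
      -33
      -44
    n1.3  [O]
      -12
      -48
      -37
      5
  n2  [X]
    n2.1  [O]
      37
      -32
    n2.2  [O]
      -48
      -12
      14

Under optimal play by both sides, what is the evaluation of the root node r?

-43

n1.1 (O): min(-27, -43, 49) = -43
n1.2 (O): min(17, -33, -44) = -44
n1.3 (O): min(-12, -48, -37, 5) = -48
n1 (X): max(-43, -44, -48) = -43
n2.1 (O): min(37, -32) = -32
n2.2 (O): min(-48, -12, 14) = -48
n2 (X): max(-32, -48) = -32
r (O): min(-43, -32) = -43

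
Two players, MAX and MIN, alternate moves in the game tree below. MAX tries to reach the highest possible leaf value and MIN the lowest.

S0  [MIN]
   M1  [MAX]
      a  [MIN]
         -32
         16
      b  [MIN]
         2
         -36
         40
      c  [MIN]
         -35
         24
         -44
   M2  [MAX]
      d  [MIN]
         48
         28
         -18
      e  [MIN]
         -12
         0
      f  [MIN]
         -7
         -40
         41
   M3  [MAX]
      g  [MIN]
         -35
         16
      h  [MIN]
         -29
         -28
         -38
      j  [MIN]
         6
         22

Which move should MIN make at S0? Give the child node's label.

M1

a (MIN): min(-32, 16) = -32
b (MIN): min(2, -36, 40) = -36
c (MIN): min(-35, 24, -44) = -44
M1 (MAX): max(-32, -36, -44) = -32
d (MIN): min(48, 28, -18) = -18
e (MIN): min(-12, 0) = -12
f (MIN): min(-7, -40, 41) = -40
M2 (MAX): max(-18, -12, -40) = -12
g (MIN): min(-35, 16) = -35
h (MIN): min(-29, -28, -38) = -38
j (MIN): min(6, 22) = 6
M3 (MAX): max(-35, -38, 6) = 6
S0 (MIN): min(-32, -12, 6) = -32
MIN at S0 wants the lowest of {M1=-32, M2=-12, M3=6}, so chooses M1.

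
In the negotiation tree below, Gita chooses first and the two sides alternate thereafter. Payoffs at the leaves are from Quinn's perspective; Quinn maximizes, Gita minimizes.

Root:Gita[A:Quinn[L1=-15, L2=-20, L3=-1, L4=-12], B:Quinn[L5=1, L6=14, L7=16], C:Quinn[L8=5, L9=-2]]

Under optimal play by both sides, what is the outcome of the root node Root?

-1

A (Quinn): max(-15, -20, -1, -12) = -1
B (Quinn): max(1, 14, 16) = 16
C (Quinn): max(5, -2) = 5
Root (Gita): min(-1, 16, 5) = -1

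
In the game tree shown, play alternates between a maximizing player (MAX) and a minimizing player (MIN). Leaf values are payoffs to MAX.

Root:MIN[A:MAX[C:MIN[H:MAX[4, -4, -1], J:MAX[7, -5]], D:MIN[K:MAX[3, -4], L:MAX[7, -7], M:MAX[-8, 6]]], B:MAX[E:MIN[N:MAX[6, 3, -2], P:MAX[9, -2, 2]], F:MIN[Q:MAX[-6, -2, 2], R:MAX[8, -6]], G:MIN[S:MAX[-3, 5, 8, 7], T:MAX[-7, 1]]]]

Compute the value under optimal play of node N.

6

N (MAX): max(6, 3, -2) = 6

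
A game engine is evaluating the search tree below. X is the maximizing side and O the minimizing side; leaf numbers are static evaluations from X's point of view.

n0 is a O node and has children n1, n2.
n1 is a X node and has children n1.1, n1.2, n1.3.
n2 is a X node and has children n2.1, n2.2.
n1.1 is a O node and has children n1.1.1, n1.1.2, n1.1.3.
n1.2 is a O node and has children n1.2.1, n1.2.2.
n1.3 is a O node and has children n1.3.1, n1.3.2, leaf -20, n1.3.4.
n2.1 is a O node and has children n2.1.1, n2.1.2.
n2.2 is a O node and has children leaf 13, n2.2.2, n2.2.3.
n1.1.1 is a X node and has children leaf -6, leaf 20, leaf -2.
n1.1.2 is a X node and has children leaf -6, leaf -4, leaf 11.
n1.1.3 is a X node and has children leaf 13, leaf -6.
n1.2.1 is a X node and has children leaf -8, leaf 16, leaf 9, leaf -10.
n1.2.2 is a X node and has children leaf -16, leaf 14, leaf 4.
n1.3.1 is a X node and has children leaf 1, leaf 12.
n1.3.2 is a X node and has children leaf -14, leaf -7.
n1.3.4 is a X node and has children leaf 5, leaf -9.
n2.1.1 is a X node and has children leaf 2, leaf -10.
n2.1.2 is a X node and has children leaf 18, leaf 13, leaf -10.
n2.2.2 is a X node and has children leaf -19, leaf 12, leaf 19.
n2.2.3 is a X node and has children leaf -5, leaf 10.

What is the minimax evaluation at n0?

n1.1.1 (X): max(-6, 20, -2) = 20
n1.1.2 (X): max(-6, -4, 11) = 11
n1.1.3 (X): max(13, -6) = 13
n1.1 (O): min(20, 11, 13) = 11
n1.2.1 (X): max(-8, 16, 9, -10) = 16
n1.2.2 (X): max(-16, 14, 4) = 14
n1.2 (O): min(16, 14) = 14
n1.3.1 (X): max(1, 12) = 12
n1.3.2 (X): max(-14, -7) = -7
n1.3.4 (X): max(5, -9) = 5
n1.3 (O): min(12, -7, -20, 5) = -20
n1 (X): max(11, 14, -20) = 14
n2.1.1 (X): max(2, -10) = 2
n2.1.2 (X): max(18, 13, -10) = 18
n2.1 (O): min(2, 18) = 2
n2.2.2 (X): max(-19, 12, 19) = 19
n2.2.3 (X): max(-5, 10) = 10
n2.2 (O): min(13, 19, 10) = 10
n2 (X): max(2, 10) = 10
n0 (O): min(14, 10) = 10

10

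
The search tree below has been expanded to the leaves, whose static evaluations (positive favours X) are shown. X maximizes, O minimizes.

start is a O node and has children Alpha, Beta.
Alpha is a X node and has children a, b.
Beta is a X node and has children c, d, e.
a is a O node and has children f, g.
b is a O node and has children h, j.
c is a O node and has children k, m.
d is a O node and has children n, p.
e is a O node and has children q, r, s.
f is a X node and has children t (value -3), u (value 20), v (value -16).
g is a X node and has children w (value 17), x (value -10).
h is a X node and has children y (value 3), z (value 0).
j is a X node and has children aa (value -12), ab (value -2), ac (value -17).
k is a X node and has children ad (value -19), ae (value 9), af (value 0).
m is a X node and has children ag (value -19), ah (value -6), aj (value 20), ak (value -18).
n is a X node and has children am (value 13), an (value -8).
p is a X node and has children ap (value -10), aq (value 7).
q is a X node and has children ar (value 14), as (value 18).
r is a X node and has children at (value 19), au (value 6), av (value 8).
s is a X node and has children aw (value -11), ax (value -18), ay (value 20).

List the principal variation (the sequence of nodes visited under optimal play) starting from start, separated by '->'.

f (X): max(-3, 20, -16) = 20
g (X): max(17, -10) = 17
a (O): min(20, 17) = 17
h (X): max(3, 0) = 3
j (X): max(-12, -2, -17) = -2
b (O): min(3, -2) = -2
Alpha (X): max(17, -2) = 17
k (X): max(-19, 9, 0) = 9
m (X): max(-19, -6, 20, -18) = 20
c (O): min(9, 20) = 9
n (X): max(13, -8) = 13
p (X): max(-10, 7) = 7
d (O): min(13, 7) = 7
q (X): max(14, 18) = 18
r (X): max(19, 6, 8) = 19
s (X): max(-11, -18, 20) = 20
e (O): min(18, 19, 20) = 18
Beta (X): max(9, 7, 18) = 18
start (O): min(17, 18) = 17
At start, O picks Alpha (lowest: 17).
At Alpha, X picks a (highest: 17).
At a, O picks g (lowest: 17).
At g, X picks w (highest: 17).
Terminal value 17.

start -> Alpha -> a -> g -> w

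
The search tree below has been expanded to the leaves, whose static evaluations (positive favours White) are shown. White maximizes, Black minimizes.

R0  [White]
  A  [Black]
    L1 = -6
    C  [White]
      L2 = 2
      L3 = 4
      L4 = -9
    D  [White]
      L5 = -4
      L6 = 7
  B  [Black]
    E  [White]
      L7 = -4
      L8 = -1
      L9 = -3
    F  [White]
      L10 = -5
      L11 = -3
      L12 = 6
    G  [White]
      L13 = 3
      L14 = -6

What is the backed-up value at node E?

-1

E (White): max(-4, -1, -3) = -1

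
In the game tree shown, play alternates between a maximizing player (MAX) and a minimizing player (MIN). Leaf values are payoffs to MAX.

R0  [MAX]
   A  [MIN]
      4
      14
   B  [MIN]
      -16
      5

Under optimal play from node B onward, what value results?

B (MIN): min(-16, 5) = -16

-16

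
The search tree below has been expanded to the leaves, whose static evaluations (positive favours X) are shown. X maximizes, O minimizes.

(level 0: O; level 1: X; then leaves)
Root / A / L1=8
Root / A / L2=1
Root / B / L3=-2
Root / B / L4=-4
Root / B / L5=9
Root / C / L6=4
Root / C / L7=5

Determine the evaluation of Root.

A (X): max(8, 1) = 8
B (X): max(-2, -4, 9) = 9
C (X): max(4, 5) = 5
Root (O): min(8, 9, 5) = 5

5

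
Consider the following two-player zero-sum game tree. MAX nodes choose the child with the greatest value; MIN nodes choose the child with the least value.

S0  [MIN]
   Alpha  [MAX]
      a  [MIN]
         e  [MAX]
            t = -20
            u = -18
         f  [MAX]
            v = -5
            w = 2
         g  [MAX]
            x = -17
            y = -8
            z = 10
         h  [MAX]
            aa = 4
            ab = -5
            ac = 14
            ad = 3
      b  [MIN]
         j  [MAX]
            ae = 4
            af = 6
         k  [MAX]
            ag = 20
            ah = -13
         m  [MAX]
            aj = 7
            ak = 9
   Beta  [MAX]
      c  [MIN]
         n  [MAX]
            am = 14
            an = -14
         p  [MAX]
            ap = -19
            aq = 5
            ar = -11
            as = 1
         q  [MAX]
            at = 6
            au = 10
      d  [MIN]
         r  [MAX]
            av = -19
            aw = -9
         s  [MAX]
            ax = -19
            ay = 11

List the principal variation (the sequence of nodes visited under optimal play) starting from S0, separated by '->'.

e (MAX): max(-20, -18) = -18
f (MAX): max(-5, 2) = 2
g (MAX): max(-17, -8, 10) = 10
h (MAX): max(4, -5, 14, 3) = 14
a (MIN): min(-18, 2, 10, 14) = -18
j (MAX): max(4, 6) = 6
k (MAX): max(20, -13) = 20
m (MAX): max(7, 9) = 9
b (MIN): min(6, 20, 9) = 6
Alpha (MAX): max(-18, 6) = 6
n (MAX): max(14, -14) = 14
p (MAX): max(-19, 5, -11, 1) = 5
q (MAX): max(6, 10) = 10
c (MIN): min(14, 5, 10) = 5
r (MAX): max(-19, -9) = -9
s (MAX): max(-19, 11) = 11
d (MIN): min(-9, 11) = -9
Beta (MAX): max(5, -9) = 5
S0 (MIN): min(6, 5) = 5
At S0, MIN picks Beta (lowest: 5).
At Beta, MAX picks c (highest: 5).
At c, MIN picks p (lowest: 5).
At p, MAX picks aq (highest: 5).
Terminal value 5.

S0 -> Beta -> c -> p -> aq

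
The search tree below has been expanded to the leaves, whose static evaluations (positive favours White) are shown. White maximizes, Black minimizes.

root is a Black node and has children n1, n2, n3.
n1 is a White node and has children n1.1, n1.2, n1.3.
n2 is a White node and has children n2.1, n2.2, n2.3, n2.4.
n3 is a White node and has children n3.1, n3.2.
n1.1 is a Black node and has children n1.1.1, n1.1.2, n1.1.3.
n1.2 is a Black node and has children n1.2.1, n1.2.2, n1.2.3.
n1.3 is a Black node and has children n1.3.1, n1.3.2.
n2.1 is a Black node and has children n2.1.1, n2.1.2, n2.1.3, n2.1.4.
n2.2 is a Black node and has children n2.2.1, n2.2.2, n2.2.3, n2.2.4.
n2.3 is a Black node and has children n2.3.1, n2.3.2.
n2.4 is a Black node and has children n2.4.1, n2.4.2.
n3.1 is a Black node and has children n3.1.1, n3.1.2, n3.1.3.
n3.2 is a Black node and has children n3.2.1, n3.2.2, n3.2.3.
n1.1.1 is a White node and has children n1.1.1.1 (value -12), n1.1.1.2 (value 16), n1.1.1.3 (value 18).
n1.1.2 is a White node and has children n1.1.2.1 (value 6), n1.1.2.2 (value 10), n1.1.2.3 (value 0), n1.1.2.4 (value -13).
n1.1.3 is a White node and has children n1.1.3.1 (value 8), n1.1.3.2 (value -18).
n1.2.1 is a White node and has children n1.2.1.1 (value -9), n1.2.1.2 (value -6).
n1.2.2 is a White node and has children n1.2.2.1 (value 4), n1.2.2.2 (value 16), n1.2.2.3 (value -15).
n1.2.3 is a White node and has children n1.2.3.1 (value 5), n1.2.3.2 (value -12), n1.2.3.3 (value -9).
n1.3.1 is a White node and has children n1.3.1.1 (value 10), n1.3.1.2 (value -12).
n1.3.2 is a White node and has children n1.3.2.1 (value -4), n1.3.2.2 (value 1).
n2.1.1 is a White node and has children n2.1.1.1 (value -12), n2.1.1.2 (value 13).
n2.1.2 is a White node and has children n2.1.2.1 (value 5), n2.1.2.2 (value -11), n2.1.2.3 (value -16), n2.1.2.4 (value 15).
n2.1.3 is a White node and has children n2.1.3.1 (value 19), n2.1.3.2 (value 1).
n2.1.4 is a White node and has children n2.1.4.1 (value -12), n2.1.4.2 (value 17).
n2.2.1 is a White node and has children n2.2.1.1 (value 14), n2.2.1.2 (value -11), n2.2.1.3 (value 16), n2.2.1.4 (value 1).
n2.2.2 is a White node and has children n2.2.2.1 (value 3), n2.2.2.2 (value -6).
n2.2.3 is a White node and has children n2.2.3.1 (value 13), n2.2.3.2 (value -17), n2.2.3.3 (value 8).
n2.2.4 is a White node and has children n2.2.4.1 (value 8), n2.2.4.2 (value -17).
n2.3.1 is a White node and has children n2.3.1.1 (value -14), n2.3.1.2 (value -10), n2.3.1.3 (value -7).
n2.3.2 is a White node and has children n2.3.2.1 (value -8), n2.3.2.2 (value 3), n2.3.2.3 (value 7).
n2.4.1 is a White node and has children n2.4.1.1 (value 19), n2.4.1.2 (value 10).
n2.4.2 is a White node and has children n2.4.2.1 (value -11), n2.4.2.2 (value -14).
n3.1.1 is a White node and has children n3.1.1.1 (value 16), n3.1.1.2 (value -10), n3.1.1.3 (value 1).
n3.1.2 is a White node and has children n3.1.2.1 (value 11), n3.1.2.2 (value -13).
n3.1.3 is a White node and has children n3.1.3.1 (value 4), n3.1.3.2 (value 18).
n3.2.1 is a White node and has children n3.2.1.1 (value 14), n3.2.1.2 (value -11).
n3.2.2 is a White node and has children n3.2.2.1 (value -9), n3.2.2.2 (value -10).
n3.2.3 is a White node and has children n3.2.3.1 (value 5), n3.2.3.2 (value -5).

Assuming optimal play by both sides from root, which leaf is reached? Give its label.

n1.1.1 (White): max(-12, 16, 18) = 18
n1.1.2 (White): max(6, 10, 0, -13) = 10
n1.1.3 (White): max(8, -18) = 8
n1.1 (Black): min(18, 10, 8) = 8
n1.2.1 (White): max(-9, -6) = -6
n1.2.2 (White): max(4, 16, -15) = 16
n1.2.3 (White): max(5, -12, -9) = 5
n1.2 (Black): min(-6, 16, 5) = -6
n1.3.1 (White): max(10, -12) = 10
n1.3.2 (White): max(-4, 1) = 1
n1.3 (Black): min(10, 1) = 1
n1 (White): max(8, -6, 1) = 8
n2.1.1 (White): max(-12, 13) = 13
n2.1.2 (White): max(5, -11, -16, 15) = 15
n2.1.3 (White): max(19, 1) = 19
n2.1.4 (White): max(-12, 17) = 17
n2.1 (Black): min(13, 15, 19, 17) = 13
n2.2.1 (White): max(14, -11, 16, 1) = 16
n2.2.2 (White): max(3, -6) = 3
n2.2.3 (White): max(13, -17, 8) = 13
n2.2.4 (White): max(8, -17) = 8
n2.2 (Black): min(16, 3, 13, 8) = 3
n2.3.1 (White): max(-14, -10, -7) = -7
n2.3.2 (White): max(-8, 3, 7) = 7
n2.3 (Black): min(-7, 7) = -7
n2.4.1 (White): max(19, 10) = 19
n2.4.2 (White): max(-11, -14) = -11
n2.4 (Black): min(19, -11) = -11
n2 (White): max(13, 3, -7, -11) = 13
n3.1.1 (White): max(16, -10, 1) = 16
n3.1.2 (White): max(11, -13) = 11
n3.1.3 (White): max(4, 18) = 18
n3.1 (Black): min(16, 11, 18) = 11
n3.2.1 (White): max(14, -11) = 14
n3.2.2 (White): max(-9, -10) = -9
n3.2.3 (White): max(5, -5) = 5
n3.2 (Black): min(14, -9, 5) = -9
n3 (White): max(11, -9) = 11
root (Black): min(8, 13, 11) = 8
At root, Black picks n1 (lowest: 8).
At n1, White picks n1.1 (highest: 8).
At n1.1, Black picks n1.1.3 (lowest: 8).
At n1.1.3, White picks n1.1.3.1 (highest: 8).
Terminal value 8.

n1.1.3.1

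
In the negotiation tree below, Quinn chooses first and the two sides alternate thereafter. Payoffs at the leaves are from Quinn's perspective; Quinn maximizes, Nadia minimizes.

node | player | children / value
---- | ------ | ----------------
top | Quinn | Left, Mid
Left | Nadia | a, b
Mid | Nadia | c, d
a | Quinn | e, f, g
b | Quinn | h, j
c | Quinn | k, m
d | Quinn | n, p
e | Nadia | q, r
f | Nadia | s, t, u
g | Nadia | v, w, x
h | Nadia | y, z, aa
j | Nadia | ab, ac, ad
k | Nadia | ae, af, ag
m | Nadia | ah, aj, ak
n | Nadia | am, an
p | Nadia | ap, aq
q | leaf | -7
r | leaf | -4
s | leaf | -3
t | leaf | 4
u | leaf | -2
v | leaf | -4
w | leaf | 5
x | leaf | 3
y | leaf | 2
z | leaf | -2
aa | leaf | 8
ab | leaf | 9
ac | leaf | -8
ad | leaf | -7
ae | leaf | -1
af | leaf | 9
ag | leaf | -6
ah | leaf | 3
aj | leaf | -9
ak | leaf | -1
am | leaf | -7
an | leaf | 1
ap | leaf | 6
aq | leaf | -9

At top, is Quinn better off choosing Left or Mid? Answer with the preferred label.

Left

e (Nadia): min(-7, -4) = -7
f (Nadia): min(-3, 4, -2) = -3
g (Nadia): min(-4, 5, 3) = -4
a (Quinn): max(-7, -3, -4) = -3
h (Nadia): min(2, -2, 8) = -2
j (Nadia): min(9, -8, -7) = -8
b (Quinn): max(-2, -8) = -2
Left (Nadia): min(-3, -2) = -3
k (Nadia): min(-1, 9, -6) = -6
m (Nadia): min(3, -9, -1) = -9
c (Quinn): max(-6, -9) = -6
n (Nadia): min(-7, 1) = -7
p (Nadia): min(6, -9) = -9
d (Quinn): max(-7, -9) = -7
Mid (Nadia): min(-6, -7) = -7
Quinn prefers the higher value; Left=-3, Mid=-7. Left is better since -3 > -7.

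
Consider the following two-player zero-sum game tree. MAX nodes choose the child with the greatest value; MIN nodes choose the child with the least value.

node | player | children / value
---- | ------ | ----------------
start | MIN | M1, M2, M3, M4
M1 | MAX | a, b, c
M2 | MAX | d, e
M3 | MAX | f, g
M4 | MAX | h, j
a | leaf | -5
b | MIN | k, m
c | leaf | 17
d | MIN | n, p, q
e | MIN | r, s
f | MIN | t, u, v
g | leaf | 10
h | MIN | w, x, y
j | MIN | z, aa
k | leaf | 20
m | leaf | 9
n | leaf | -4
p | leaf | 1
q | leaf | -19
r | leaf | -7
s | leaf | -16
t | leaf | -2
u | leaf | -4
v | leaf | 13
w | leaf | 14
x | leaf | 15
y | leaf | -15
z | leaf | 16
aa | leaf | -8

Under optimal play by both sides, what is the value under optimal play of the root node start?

b (MIN): min(20, 9) = 9
M1 (MAX): max(-5, 9, 17) = 17
d (MIN): min(-4, 1, -19) = -19
e (MIN): min(-7, -16) = -16
M2 (MAX): max(-19, -16) = -16
f (MIN): min(-2, -4, 13) = -4
M3 (MAX): max(-4, 10) = 10
h (MIN): min(14, 15, -15) = -15
j (MIN): min(16, -8) = -8
M4 (MAX): max(-15, -8) = -8
start (MIN): min(17, -16, 10, -8) = -16

-16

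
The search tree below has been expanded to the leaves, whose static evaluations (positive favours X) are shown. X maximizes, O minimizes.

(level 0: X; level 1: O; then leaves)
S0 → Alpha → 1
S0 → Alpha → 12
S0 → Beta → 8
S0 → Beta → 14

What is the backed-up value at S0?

8

Alpha (O): min(1, 12) = 1
Beta (O): min(8, 14) = 8
S0 (X): max(1, 8) = 8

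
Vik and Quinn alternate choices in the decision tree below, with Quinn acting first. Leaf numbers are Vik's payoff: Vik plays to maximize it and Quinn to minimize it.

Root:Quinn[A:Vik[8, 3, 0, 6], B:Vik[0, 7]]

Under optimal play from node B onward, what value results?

7

B (Vik): max(0, 7) = 7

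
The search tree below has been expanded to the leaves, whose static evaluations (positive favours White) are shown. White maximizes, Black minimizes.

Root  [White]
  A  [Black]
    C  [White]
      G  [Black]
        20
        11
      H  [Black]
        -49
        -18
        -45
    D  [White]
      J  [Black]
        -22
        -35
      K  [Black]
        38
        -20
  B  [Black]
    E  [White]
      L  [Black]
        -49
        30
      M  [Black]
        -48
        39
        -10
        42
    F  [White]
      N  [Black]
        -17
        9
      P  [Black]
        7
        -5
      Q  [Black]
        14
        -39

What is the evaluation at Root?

G (Black): min(20, 11) = 11
H (Black): min(-49, -18, -45) = -49
C (White): max(11, -49) = 11
J (Black): min(-22, -35) = -35
K (Black): min(38, -20) = -20
D (White): max(-35, -20) = -20
A (Black): min(11, -20) = -20
L (Black): min(-49, 30) = -49
M (Black): min(-48, 39, -10, 42) = -48
E (White): max(-49, -48) = -48
N (Black): min(-17, 9) = -17
P (Black): min(7, -5) = -5
Q (Black): min(14, -39) = -39
F (White): max(-17, -5, -39) = -5
B (Black): min(-48, -5) = -48
Root (White): max(-20, -48) = -20

-20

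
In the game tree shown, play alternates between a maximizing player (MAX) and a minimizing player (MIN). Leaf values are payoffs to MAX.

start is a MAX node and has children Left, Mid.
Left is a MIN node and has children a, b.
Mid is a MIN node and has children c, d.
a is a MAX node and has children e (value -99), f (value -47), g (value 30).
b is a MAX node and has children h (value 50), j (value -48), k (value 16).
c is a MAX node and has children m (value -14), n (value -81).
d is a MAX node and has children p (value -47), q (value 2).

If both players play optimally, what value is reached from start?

a (MAX): max(-99, -47, 30) = 30
b (MAX): max(50, -48, 16) = 50
Left (MIN): min(30, 50) = 30
c (MAX): max(-14, -81) = -14
d (MAX): max(-47, 2) = 2
Mid (MIN): min(-14, 2) = -14
start (MAX): max(30, -14) = 30

30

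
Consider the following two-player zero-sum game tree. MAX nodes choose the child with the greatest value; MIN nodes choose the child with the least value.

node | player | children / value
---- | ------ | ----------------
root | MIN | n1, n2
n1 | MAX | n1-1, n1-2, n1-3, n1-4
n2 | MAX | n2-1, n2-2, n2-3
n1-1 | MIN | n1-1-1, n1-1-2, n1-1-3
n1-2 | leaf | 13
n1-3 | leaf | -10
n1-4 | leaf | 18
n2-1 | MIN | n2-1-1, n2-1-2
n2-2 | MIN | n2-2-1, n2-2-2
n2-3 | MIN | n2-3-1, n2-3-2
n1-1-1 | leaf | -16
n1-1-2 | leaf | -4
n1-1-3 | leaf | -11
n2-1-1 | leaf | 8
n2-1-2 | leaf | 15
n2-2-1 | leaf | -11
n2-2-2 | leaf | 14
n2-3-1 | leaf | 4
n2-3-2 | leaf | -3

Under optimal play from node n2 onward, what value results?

n2-1 (MIN): min(8, 15) = 8
n2-2 (MIN): min(-11, 14) = -11
n2-3 (MIN): min(4, -3) = -3
n2 (MAX): max(8, -11, -3) = 8

8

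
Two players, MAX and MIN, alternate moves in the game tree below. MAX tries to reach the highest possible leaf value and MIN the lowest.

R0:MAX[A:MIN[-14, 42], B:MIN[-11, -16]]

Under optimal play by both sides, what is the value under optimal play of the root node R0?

A (MIN): min(-14, 42) = -14
B (MIN): min(-11, -16) = -16
R0 (MAX): max(-14, -16) = -14

-14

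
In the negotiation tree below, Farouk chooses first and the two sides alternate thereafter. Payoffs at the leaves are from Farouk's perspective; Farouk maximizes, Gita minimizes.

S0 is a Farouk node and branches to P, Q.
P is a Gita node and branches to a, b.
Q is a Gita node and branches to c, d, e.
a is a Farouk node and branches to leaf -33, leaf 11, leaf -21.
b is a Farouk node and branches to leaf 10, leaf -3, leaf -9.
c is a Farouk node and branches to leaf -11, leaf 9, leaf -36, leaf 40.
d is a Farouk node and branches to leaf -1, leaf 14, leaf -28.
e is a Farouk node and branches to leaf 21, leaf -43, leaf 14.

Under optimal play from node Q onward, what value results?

c (Farouk): max(-11, 9, -36, 40) = 40
d (Farouk): max(-1, 14, -28) = 14
e (Farouk): max(21, -43, 14) = 21
Q (Gita): min(40, 14, 21) = 14

14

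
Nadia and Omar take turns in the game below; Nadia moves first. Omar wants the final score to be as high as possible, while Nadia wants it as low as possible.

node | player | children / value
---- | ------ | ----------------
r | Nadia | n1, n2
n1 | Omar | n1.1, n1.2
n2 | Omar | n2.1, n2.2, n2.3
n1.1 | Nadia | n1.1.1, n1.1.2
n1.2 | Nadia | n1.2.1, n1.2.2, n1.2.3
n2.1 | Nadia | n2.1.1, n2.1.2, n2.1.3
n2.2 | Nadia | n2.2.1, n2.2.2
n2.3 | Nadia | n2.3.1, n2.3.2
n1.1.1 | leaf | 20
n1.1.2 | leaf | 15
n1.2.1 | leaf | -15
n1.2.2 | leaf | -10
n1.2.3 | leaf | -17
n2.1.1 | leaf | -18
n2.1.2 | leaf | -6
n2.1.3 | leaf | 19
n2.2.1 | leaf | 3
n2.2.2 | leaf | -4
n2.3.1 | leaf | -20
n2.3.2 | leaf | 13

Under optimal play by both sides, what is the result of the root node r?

n1.1 (Nadia): min(20, 15) = 15
n1.2 (Nadia): min(-15, -10, -17) = -17
n1 (Omar): max(15, -17) = 15
n2.1 (Nadia): min(-18, -6, 19) = -18
n2.2 (Nadia): min(3, -4) = -4
n2.3 (Nadia): min(-20, 13) = -20
n2 (Omar): max(-18, -4, -20) = -4
r (Nadia): min(15, -4) = -4

-4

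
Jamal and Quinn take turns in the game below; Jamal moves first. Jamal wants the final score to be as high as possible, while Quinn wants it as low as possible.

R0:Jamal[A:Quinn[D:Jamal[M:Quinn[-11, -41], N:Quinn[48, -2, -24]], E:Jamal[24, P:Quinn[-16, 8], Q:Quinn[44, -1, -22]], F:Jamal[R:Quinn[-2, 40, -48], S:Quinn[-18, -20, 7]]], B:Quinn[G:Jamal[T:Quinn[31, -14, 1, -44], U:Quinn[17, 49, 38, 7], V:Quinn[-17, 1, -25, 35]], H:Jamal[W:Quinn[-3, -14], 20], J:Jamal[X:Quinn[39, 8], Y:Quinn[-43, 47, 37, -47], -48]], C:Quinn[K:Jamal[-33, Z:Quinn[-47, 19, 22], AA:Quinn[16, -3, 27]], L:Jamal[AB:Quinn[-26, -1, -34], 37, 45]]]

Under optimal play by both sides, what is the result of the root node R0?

M (Quinn): min(-11, -41) = -41
N (Quinn): min(48, -2, -24) = -24
D (Jamal): max(-41, -24) = -24
P (Quinn): min(-16, 8) = -16
Q (Quinn): min(44, -1, -22) = -22
E (Jamal): max(24, -16, -22) = 24
R (Quinn): min(-2, 40, -48) = -48
S (Quinn): min(-18, -20, 7) = -20
F (Jamal): max(-48, -20) = -20
A (Quinn): min(-24, 24, -20) = -24
T (Quinn): min(31, -14, 1, -44) = -44
U (Quinn): min(17, 49, 38, 7) = 7
V (Quinn): min(-17, 1, -25, 35) = -25
G (Jamal): max(-44, 7, -25) = 7
W (Quinn): min(-3, -14) = -14
H (Jamal): max(-14, 20) = 20
X (Quinn): min(39, 8) = 8
Y (Quinn): min(-43, 47, 37, -47) = -47
J (Jamal): max(8, -47, -48) = 8
B (Quinn): min(7, 20, 8) = 7
Z (Quinn): min(-47, 19, 22) = -47
AA (Quinn): min(16, -3, 27) = -3
K (Jamal): max(-33, -47, -3) = -3
AB (Quinn): min(-26, -1, -34) = -34
L (Jamal): max(-34, 37, 45) = 45
C (Quinn): min(-3, 45) = -3
R0 (Jamal): max(-24, 7, -3) = 7

7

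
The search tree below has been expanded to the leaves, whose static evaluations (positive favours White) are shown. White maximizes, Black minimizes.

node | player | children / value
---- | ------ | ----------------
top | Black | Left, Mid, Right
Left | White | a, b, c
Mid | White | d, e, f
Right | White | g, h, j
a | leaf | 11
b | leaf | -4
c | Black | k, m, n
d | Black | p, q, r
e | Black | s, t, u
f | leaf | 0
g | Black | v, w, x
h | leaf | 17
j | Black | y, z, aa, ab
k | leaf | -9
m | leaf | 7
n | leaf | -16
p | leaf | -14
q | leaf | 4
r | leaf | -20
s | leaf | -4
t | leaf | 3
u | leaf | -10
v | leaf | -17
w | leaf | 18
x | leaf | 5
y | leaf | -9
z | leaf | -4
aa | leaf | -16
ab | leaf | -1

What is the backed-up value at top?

c (Black): min(-9, 7, -16) = -16
Left (White): max(11, -4, -16) = 11
d (Black): min(-14, 4, -20) = -20
e (Black): min(-4, 3, -10) = -10
Mid (White): max(-20, -10, 0) = 0
g (Black): min(-17, 18, 5) = -17
j (Black): min(-9, -4, -16, -1) = -16
Right (White): max(-17, 17, -16) = 17
top (Black): min(11, 0, 17) = 0

0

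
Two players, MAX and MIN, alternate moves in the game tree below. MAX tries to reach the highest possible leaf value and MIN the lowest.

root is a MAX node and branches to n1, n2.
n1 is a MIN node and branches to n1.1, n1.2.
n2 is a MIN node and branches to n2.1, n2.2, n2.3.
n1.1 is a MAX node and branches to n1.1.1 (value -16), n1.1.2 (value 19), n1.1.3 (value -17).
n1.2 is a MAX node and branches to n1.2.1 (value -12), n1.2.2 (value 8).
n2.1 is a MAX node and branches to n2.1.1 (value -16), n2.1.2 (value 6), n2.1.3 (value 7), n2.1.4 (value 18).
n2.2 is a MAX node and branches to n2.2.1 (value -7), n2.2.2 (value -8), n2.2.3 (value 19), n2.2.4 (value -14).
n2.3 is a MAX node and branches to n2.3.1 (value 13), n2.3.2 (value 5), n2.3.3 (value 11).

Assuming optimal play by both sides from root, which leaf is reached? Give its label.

n1.1 (MAX): max(-16, 19, -17) = 19
n1.2 (MAX): max(-12, 8) = 8
n1 (MIN): min(19, 8) = 8
n2.1 (MAX): max(-16, 6, 7, 18) = 18
n2.2 (MAX): max(-7, -8, 19, -14) = 19
n2.3 (MAX): max(13, 5, 11) = 13
n2 (MIN): min(18, 19, 13) = 13
root (MAX): max(8, 13) = 13
At root, MAX picks n2 (highest: 13).
At n2, MIN picks n2.3 (lowest: 13).
At n2.3, MAX picks n2.3.1 (highest: 13).
Terminal value 13.

n2.3.1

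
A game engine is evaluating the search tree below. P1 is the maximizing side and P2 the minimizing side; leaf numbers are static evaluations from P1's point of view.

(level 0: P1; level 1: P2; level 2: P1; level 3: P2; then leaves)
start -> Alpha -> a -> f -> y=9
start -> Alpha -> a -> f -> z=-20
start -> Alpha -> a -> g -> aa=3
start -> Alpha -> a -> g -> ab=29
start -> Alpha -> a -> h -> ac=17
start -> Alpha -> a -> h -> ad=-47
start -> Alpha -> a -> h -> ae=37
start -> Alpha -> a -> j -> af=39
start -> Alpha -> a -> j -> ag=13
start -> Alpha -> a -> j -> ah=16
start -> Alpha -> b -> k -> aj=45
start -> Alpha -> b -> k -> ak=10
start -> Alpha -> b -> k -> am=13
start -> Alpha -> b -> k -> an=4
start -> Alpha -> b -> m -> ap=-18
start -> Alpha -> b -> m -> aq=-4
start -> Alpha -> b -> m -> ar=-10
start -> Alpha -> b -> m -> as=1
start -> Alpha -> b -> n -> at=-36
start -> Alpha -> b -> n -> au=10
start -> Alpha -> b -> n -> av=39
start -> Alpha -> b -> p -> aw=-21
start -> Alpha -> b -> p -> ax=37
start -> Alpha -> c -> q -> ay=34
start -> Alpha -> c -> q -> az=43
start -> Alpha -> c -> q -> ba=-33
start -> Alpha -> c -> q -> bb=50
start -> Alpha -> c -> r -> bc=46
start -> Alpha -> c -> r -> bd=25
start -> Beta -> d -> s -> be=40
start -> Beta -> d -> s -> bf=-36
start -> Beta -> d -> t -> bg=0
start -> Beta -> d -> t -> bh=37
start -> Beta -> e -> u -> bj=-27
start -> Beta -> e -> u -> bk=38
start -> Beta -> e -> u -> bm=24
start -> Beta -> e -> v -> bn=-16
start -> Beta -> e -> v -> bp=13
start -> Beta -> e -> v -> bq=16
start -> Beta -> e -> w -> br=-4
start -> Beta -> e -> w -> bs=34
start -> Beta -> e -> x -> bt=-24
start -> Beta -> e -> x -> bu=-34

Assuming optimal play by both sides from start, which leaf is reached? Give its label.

an

f (P2): min(9, -20) = -20
g (P2): min(3, 29) = 3
h (P2): min(17, -47, 37) = -47
j (P2): min(39, 13, 16) = 13
a (P1): max(-20, 3, -47, 13) = 13
k (P2): min(45, 10, 13, 4) = 4
m (P2): min(-18, -4, -10, 1) = -18
n (P2): min(-36, 10, 39) = -36
p (P2): min(-21, 37) = -21
b (P1): max(4, -18, -36, -21) = 4
q (P2): min(34, 43, -33, 50) = -33
r (P2): min(46, 25) = 25
c (P1): max(-33, 25) = 25
Alpha (P2): min(13, 4, 25) = 4
s (P2): min(40, -36) = -36
t (P2): min(0, 37) = 0
d (P1): max(-36, 0) = 0
u (P2): min(-27, 38, 24) = -27
v (P2): min(-16, 13, 16) = -16
w (P2): min(-4, 34) = -4
x (P2): min(-24, -34) = -34
e (P1): max(-27, -16, -4, -34) = -4
Beta (P2): min(0, -4) = -4
start (P1): max(4, -4) = 4
At start, P1 picks Alpha (highest: 4).
At Alpha, P2 picks b (lowest: 4).
At b, P1 picks k (highest: 4).
At k, P2 picks an (lowest: 4).
Terminal value 4.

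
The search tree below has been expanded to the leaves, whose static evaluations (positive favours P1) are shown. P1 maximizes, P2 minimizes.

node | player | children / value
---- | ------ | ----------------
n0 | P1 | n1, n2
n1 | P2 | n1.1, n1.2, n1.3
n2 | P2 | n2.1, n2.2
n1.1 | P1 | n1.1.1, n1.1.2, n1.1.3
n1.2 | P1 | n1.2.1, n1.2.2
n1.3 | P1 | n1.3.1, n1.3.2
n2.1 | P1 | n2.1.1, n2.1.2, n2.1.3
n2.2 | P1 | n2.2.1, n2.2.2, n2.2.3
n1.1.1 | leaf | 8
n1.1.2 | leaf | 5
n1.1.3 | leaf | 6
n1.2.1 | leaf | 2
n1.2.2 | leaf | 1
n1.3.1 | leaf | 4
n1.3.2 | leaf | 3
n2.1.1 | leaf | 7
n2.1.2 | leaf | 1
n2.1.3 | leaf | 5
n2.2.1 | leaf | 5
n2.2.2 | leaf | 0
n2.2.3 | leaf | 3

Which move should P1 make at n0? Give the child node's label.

n2

n1.1 (P1): max(8, 5, 6) = 8
n1.2 (P1): max(2, 1) = 2
n1.3 (P1): max(4, 3) = 4
n1 (P2): min(8, 2, 4) = 2
n2.1 (P1): max(7, 1, 5) = 7
n2.2 (P1): max(5, 0, 3) = 5
n2 (P2): min(7, 5) = 5
n0 (P1): max(2, 5) = 5
P1 at n0 wants the highest of {n1=2, n2=5}, so chooses n2.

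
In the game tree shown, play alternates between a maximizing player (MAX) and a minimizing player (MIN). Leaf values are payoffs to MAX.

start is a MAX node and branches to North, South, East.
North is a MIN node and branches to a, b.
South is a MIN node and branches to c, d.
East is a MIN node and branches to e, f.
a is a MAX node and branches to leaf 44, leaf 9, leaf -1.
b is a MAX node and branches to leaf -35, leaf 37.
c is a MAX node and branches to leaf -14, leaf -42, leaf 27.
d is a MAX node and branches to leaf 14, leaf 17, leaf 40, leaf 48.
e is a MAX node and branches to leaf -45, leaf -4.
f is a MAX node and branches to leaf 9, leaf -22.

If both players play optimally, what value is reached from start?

a (MAX): max(44, 9, -1) = 44
b (MAX): max(-35, 37) = 37
North (MIN): min(44, 37) = 37
c (MAX): max(-14, -42, 27) = 27
d (MAX): max(14, 17, 40, 48) = 48
South (MIN): min(27, 48) = 27
e (MAX): max(-45, -4) = -4
f (MAX): max(9, -22) = 9
East (MIN): min(-4, 9) = -4
start (MAX): max(37, 27, -4) = 37

37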